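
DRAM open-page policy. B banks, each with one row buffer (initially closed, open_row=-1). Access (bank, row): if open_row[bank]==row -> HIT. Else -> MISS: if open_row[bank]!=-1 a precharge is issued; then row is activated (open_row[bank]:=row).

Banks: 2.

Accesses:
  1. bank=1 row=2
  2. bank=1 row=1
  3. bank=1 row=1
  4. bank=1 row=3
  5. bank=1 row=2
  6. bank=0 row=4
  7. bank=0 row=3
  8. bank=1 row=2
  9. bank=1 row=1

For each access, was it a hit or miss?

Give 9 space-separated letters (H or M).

Answer: M M H M M M M H M

Derivation:
Acc 1: bank1 row2 -> MISS (open row2); precharges=0
Acc 2: bank1 row1 -> MISS (open row1); precharges=1
Acc 3: bank1 row1 -> HIT
Acc 4: bank1 row3 -> MISS (open row3); precharges=2
Acc 5: bank1 row2 -> MISS (open row2); precharges=3
Acc 6: bank0 row4 -> MISS (open row4); precharges=3
Acc 7: bank0 row3 -> MISS (open row3); precharges=4
Acc 8: bank1 row2 -> HIT
Acc 9: bank1 row1 -> MISS (open row1); precharges=5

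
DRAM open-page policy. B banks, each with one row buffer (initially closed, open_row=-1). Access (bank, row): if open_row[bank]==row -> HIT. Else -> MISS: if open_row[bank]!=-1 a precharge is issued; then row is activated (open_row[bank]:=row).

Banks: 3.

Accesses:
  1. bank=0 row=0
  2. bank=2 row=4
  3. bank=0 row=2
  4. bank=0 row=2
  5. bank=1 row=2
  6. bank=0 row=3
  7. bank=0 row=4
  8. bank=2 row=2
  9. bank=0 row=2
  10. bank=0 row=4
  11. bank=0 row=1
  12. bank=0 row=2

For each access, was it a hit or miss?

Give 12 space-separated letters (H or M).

Answer: M M M H M M M M M M M M

Derivation:
Acc 1: bank0 row0 -> MISS (open row0); precharges=0
Acc 2: bank2 row4 -> MISS (open row4); precharges=0
Acc 3: bank0 row2 -> MISS (open row2); precharges=1
Acc 4: bank0 row2 -> HIT
Acc 5: bank1 row2 -> MISS (open row2); precharges=1
Acc 6: bank0 row3 -> MISS (open row3); precharges=2
Acc 7: bank0 row4 -> MISS (open row4); precharges=3
Acc 8: bank2 row2 -> MISS (open row2); precharges=4
Acc 9: bank0 row2 -> MISS (open row2); precharges=5
Acc 10: bank0 row4 -> MISS (open row4); precharges=6
Acc 11: bank0 row1 -> MISS (open row1); precharges=7
Acc 12: bank0 row2 -> MISS (open row2); precharges=8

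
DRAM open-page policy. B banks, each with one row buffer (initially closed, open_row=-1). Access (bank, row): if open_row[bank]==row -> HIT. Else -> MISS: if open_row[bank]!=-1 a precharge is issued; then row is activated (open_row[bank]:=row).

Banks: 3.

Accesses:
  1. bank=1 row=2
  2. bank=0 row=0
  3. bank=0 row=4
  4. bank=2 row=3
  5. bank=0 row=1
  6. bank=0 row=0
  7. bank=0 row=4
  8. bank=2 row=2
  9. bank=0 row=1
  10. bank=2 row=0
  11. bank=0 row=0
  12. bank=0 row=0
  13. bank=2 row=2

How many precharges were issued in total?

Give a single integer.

Answer: 9

Derivation:
Acc 1: bank1 row2 -> MISS (open row2); precharges=0
Acc 2: bank0 row0 -> MISS (open row0); precharges=0
Acc 3: bank0 row4 -> MISS (open row4); precharges=1
Acc 4: bank2 row3 -> MISS (open row3); precharges=1
Acc 5: bank0 row1 -> MISS (open row1); precharges=2
Acc 6: bank0 row0 -> MISS (open row0); precharges=3
Acc 7: bank0 row4 -> MISS (open row4); precharges=4
Acc 8: bank2 row2 -> MISS (open row2); precharges=5
Acc 9: bank0 row1 -> MISS (open row1); precharges=6
Acc 10: bank2 row0 -> MISS (open row0); precharges=7
Acc 11: bank0 row0 -> MISS (open row0); precharges=8
Acc 12: bank0 row0 -> HIT
Acc 13: bank2 row2 -> MISS (open row2); precharges=9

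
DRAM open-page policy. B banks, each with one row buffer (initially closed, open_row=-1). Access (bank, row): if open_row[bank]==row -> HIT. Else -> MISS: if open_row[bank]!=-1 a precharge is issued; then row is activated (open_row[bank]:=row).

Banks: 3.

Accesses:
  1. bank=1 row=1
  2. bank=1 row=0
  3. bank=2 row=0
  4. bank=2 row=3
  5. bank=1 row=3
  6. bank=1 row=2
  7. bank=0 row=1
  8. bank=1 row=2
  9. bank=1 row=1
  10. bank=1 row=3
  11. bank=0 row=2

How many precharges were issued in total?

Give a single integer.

Answer: 7

Derivation:
Acc 1: bank1 row1 -> MISS (open row1); precharges=0
Acc 2: bank1 row0 -> MISS (open row0); precharges=1
Acc 3: bank2 row0 -> MISS (open row0); precharges=1
Acc 4: bank2 row3 -> MISS (open row3); precharges=2
Acc 5: bank1 row3 -> MISS (open row3); precharges=3
Acc 6: bank1 row2 -> MISS (open row2); precharges=4
Acc 7: bank0 row1 -> MISS (open row1); precharges=4
Acc 8: bank1 row2 -> HIT
Acc 9: bank1 row1 -> MISS (open row1); precharges=5
Acc 10: bank1 row3 -> MISS (open row3); precharges=6
Acc 11: bank0 row2 -> MISS (open row2); precharges=7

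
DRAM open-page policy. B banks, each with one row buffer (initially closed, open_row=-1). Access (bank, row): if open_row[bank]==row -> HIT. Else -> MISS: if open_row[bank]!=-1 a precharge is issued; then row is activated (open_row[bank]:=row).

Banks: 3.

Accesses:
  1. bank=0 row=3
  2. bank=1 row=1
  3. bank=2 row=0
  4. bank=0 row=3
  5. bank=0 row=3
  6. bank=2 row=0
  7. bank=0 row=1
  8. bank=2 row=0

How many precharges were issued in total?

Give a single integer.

Answer: 1

Derivation:
Acc 1: bank0 row3 -> MISS (open row3); precharges=0
Acc 2: bank1 row1 -> MISS (open row1); precharges=0
Acc 3: bank2 row0 -> MISS (open row0); precharges=0
Acc 4: bank0 row3 -> HIT
Acc 5: bank0 row3 -> HIT
Acc 6: bank2 row0 -> HIT
Acc 7: bank0 row1 -> MISS (open row1); precharges=1
Acc 8: bank2 row0 -> HIT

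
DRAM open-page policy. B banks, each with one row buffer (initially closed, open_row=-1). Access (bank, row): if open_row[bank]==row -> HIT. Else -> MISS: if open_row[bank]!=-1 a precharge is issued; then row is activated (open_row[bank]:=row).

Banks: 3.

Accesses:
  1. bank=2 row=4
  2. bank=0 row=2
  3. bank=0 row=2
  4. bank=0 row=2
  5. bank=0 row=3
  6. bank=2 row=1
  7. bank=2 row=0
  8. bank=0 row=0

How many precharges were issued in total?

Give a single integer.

Answer: 4

Derivation:
Acc 1: bank2 row4 -> MISS (open row4); precharges=0
Acc 2: bank0 row2 -> MISS (open row2); precharges=0
Acc 3: bank0 row2 -> HIT
Acc 4: bank0 row2 -> HIT
Acc 5: bank0 row3 -> MISS (open row3); precharges=1
Acc 6: bank2 row1 -> MISS (open row1); precharges=2
Acc 7: bank2 row0 -> MISS (open row0); precharges=3
Acc 8: bank0 row0 -> MISS (open row0); precharges=4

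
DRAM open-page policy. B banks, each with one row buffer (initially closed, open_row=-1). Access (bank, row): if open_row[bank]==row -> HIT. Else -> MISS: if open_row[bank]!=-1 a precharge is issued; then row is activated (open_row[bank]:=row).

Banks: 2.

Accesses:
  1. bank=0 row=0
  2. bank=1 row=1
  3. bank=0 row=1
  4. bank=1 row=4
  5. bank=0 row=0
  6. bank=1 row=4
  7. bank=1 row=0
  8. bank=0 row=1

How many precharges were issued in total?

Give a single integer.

Answer: 5

Derivation:
Acc 1: bank0 row0 -> MISS (open row0); precharges=0
Acc 2: bank1 row1 -> MISS (open row1); precharges=0
Acc 3: bank0 row1 -> MISS (open row1); precharges=1
Acc 4: bank1 row4 -> MISS (open row4); precharges=2
Acc 5: bank0 row0 -> MISS (open row0); precharges=3
Acc 6: bank1 row4 -> HIT
Acc 7: bank1 row0 -> MISS (open row0); precharges=4
Acc 8: bank0 row1 -> MISS (open row1); precharges=5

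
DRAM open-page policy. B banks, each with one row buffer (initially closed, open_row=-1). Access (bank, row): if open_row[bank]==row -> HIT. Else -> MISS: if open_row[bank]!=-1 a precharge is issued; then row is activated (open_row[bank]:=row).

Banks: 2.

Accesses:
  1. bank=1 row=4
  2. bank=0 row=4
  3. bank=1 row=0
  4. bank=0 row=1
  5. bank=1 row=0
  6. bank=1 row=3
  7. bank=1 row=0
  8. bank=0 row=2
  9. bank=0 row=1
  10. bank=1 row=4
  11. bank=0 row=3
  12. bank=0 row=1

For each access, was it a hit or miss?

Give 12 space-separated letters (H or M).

Acc 1: bank1 row4 -> MISS (open row4); precharges=0
Acc 2: bank0 row4 -> MISS (open row4); precharges=0
Acc 3: bank1 row0 -> MISS (open row0); precharges=1
Acc 4: bank0 row1 -> MISS (open row1); precharges=2
Acc 5: bank1 row0 -> HIT
Acc 6: bank1 row3 -> MISS (open row3); precharges=3
Acc 7: bank1 row0 -> MISS (open row0); precharges=4
Acc 8: bank0 row2 -> MISS (open row2); precharges=5
Acc 9: bank0 row1 -> MISS (open row1); precharges=6
Acc 10: bank1 row4 -> MISS (open row4); precharges=7
Acc 11: bank0 row3 -> MISS (open row3); precharges=8
Acc 12: bank0 row1 -> MISS (open row1); precharges=9

Answer: M M M M H M M M M M M M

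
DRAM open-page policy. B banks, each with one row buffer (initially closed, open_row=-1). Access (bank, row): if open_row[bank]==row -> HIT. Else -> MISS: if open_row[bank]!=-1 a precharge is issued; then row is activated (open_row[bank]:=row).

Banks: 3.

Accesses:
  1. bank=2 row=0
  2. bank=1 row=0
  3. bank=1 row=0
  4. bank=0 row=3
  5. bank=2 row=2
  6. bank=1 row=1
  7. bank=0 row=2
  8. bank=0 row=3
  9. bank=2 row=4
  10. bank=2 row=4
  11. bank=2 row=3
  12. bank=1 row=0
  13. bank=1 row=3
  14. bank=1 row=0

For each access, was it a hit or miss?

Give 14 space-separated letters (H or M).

Answer: M M H M M M M M M H M M M M

Derivation:
Acc 1: bank2 row0 -> MISS (open row0); precharges=0
Acc 2: bank1 row0 -> MISS (open row0); precharges=0
Acc 3: bank1 row0 -> HIT
Acc 4: bank0 row3 -> MISS (open row3); precharges=0
Acc 5: bank2 row2 -> MISS (open row2); precharges=1
Acc 6: bank1 row1 -> MISS (open row1); precharges=2
Acc 7: bank0 row2 -> MISS (open row2); precharges=3
Acc 8: bank0 row3 -> MISS (open row3); precharges=4
Acc 9: bank2 row4 -> MISS (open row4); precharges=5
Acc 10: bank2 row4 -> HIT
Acc 11: bank2 row3 -> MISS (open row3); precharges=6
Acc 12: bank1 row0 -> MISS (open row0); precharges=7
Acc 13: bank1 row3 -> MISS (open row3); precharges=8
Acc 14: bank1 row0 -> MISS (open row0); precharges=9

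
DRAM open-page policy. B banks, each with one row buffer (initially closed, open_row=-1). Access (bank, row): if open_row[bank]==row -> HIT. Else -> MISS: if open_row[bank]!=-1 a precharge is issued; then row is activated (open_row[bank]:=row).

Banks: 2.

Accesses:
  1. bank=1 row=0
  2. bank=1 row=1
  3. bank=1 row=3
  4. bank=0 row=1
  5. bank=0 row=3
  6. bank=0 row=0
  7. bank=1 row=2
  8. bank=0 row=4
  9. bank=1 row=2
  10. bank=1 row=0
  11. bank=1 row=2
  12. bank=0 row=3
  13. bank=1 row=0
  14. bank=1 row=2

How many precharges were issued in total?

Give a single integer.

Acc 1: bank1 row0 -> MISS (open row0); precharges=0
Acc 2: bank1 row1 -> MISS (open row1); precharges=1
Acc 3: bank1 row3 -> MISS (open row3); precharges=2
Acc 4: bank0 row1 -> MISS (open row1); precharges=2
Acc 5: bank0 row3 -> MISS (open row3); precharges=3
Acc 6: bank0 row0 -> MISS (open row0); precharges=4
Acc 7: bank1 row2 -> MISS (open row2); precharges=5
Acc 8: bank0 row4 -> MISS (open row4); precharges=6
Acc 9: bank1 row2 -> HIT
Acc 10: bank1 row0 -> MISS (open row0); precharges=7
Acc 11: bank1 row2 -> MISS (open row2); precharges=8
Acc 12: bank0 row3 -> MISS (open row3); precharges=9
Acc 13: bank1 row0 -> MISS (open row0); precharges=10
Acc 14: bank1 row2 -> MISS (open row2); precharges=11

Answer: 11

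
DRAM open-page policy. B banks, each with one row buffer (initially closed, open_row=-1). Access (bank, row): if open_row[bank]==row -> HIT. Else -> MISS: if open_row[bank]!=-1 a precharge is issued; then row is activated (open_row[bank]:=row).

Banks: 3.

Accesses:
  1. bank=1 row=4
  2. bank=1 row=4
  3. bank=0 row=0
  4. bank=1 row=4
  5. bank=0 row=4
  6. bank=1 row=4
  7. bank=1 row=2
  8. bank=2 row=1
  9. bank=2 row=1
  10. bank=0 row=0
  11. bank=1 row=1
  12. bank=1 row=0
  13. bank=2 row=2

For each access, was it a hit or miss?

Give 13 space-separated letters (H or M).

Answer: M H M H M H M M H M M M M

Derivation:
Acc 1: bank1 row4 -> MISS (open row4); precharges=0
Acc 2: bank1 row4 -> HIT
Acc 3: bank0 row0 -> MISS (open row0); precharges=0
Acc 4: bank1 row4 -> HIT
Acc 5: bank0 row4 -> MISS (open row4); precharges=1
Acc 6: bank1 row4 -> HIT
Acc 7: bank1 row2 -> MISS (open row2); precharges=2
Acc 8: bank2 row1 -> MISS (open row1); precharges=2
Acc 9: bank2 row1 -> HIT
Acc 10: bank0 row0 -> MISS (open row0); precharges=3
Acc 11: bank1 row1 -> MISS (open row1); precharges=4
Acc 12: bank1 row0 -> MISS (open row0); precharges=5
Acc 13: bank2 row2 -> MISS (open row2); precharges=6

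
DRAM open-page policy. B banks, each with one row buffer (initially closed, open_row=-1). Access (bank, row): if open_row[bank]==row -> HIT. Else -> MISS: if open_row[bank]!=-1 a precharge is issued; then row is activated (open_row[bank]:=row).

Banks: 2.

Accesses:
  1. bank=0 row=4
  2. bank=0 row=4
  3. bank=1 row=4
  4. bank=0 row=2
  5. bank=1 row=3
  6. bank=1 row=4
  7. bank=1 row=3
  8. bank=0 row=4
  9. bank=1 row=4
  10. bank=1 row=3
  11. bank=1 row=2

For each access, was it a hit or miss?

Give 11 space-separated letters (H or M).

Answer: M H M M M M M M M M M

Derivation:
Acc 1: bank0 row4 -> MISS (open row4); precharges=0
Acc 2: bank0 row4 -> HIT
Acc 3: bank1 row4 -> MISS (open row4); precharges=0
Acc 4: bank0 row2 -> MISS (open row2); precharges=1
Acc 5: bank1 row3 -> MISS (open row3); precharges=2
Acc 6: bank1 row4 -> MISS (open row4); precharges=3
Acc 7: bank1 row3 -> MISS (open row3); precharges=4
Acc 8: bank0 row4 -> MISS (open row4); precharges=5
Acc 9: bank1 row4 -> MISS (open row4); precharges=6
Acc 10: bank1 row3 -> MISS (open row3); precharges=7
Acc 11: bank1 row2 -> MISS (open row2); precharges=8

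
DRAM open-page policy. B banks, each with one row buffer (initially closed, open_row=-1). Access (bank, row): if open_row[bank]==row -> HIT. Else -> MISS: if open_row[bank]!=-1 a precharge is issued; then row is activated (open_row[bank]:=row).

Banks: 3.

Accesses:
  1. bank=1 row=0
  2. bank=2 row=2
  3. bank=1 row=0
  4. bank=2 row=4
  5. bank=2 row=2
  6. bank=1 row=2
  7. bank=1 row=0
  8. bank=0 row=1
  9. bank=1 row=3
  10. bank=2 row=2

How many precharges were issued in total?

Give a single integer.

Answer: 5

Derivation:
Acc 1: bank1 row0 -> MISS (open row0); precharges=0
Acc 2: bank2 row2 -> MISS (open row2); precharges=0
Acc 3: bank1 row0 -> HIT
Acc 4: bank2 row4 -> MISS (open row4); precharges=1
Acc 5: bank2 row2 -> MISS (open row2); precharges=2
Acc 6: bank1 row2 -> MISS (open row2); precharges=3
Acc 7: bank1 row0 -> MISS (open row0); precharges=4
Acc 8: bank0 row1 -> MISS (open row1); precharges=4
Acc 9: bank1 row3 -> MISS (open row3); precharges=5
Acc 10: bank2 row2 -> HIT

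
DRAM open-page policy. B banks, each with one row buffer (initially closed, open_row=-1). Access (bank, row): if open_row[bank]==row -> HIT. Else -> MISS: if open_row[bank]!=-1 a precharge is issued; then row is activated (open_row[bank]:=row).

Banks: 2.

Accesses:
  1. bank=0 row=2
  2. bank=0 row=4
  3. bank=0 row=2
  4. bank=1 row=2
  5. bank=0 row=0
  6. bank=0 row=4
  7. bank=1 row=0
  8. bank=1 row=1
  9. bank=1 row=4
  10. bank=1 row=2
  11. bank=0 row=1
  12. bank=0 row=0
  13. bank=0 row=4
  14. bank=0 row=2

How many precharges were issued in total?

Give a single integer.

Acc 1: bank0 row2 -> MISS (open row2); precharges=0
Acc 2: bank0 row4 -> MISS (open row4); precharges=1
Acc 3: bank0 row2 -> MISS (open row2); precharges=2
Acc 4: bank1 row2 -> MISS (open row2); precharges=2
Acc 5: bank0 row0 -> MISS (open row0); precharges=3
Acc 6: bank0 row4 -> MISS (open row4); precharges=4
Acc 7: bank1 row0 -> MISS (open row0); precharges=5
Acc 8: bank1 row1 -> MISS (open row1); precharges=6
Acc 9: bank1 row4 -> MISS (open row4); precharges=7
Acc 10: bank1 row2 -> MISS (open row2); precharges=8
Acc 11: bank0 row1 -> MISS (open row1); precharges=9
Acc 12: bank0 row0 -> MISS (open row0); precharges=10
Acc 13: bank0 row4 -> MISS (open row4); precharges=11
Acc 14: bank0 row2 -> MISS (open row2); precharges=12

Answer: 12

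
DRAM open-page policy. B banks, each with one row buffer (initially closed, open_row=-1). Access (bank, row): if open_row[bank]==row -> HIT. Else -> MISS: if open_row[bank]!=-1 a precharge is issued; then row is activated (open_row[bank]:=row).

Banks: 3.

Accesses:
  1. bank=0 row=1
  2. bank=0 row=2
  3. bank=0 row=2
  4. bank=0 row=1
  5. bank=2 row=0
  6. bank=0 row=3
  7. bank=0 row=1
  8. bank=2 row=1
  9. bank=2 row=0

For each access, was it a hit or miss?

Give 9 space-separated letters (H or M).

Acc 1: bank0 row1 -> MISS (open row1); precharges=0
Acc 2: bank0 row2 -> MISS (open row2); precharges=1
Acc 3: bank0 row2 -> HIT
Acc 4: bank0 row1 -> MISS (open row1); precharges=2
Acc 5: bank2 row0 -> MISS (open row0); precharges=2
Acc 6: bank0 row3 -> MISS (open row3); precharges=3
Acc 7: bank0 row1 -> MISS (open row1); precharges=4
Acc 8: bank2 row1 -> MISS (open row1); precharges=5
Acc 9: bank2 row0 -> MISS (open row0); precharges=6

Answer: M M H M M M M M M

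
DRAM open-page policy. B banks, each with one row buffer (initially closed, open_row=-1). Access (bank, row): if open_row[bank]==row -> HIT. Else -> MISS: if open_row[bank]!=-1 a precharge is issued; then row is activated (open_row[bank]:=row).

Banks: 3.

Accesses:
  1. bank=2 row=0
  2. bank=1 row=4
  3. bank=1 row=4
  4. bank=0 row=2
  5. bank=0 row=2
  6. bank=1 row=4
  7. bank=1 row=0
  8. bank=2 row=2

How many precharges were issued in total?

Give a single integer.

Acc 1: bank2 row0 -> MISS (open row0); precharges=0
Acc 2: bank1 row4 -> MISS (open row4); precharges=0
Acc 3: bank1 row4 -> HIT
Acc 4: bank0 row2 -> MISS (open row2); precharges=0
Acc 5: bank0 row2 -> HIT
Acc 6: bank1 row4 -> HIT
Acc 7: bank1 row0 -> MISS (open row0); precharges=1
Acc 8: bank2 row2 -> MISS (open row2); precharges=2

Answer: 2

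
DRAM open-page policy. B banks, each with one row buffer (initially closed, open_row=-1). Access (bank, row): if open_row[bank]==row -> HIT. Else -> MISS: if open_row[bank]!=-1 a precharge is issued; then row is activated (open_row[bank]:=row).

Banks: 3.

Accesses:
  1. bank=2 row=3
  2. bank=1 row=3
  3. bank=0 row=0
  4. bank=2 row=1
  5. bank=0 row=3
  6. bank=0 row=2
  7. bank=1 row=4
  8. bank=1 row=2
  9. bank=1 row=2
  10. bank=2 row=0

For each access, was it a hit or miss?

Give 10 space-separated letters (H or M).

Acc 1: bank2 row3 -> MISS (open row3); precharges=0
Acc 2: bank1 row3 -> MISS (open row3); precharges=0
Acc 3: bank0 row0 -> MISS (open row0); precharges=0
Acc 4: bank2 row1 -> MISS (open row1); precharges=1
Acc 5: bank0 row3 -> MISS (open row3); precharges=2
Acc 6: bank0 row2 -> MISS (open row2); precharges=3
Acc 7: bank1 row4 -> MISS (open row4); precharges=4
Acc 8: bank1 row2 -> MISS (open row2); precharges=5
Acc 9: bank1 row2 -> HIT
Acc 10: bank2 row0 -> MISS (open row0); precharges=6

Answer: M M M M M M M M H M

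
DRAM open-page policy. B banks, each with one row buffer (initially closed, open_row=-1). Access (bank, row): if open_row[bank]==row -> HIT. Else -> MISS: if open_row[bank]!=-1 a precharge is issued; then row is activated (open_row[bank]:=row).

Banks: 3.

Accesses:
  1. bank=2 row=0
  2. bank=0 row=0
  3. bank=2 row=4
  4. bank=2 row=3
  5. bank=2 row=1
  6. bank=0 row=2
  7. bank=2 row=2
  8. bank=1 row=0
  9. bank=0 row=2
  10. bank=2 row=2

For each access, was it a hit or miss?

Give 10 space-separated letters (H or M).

Answer: M M M M M M M M H H

Derivation:
Acc 1: bank2 row0 -> MISS (open row0); precharges=0
Acc 2: bank0 row0 -> MISS (open row0); precharges=0
Acc 3: bank2 row4 -> MISS (open row4); precharges=1
Acc 4: bank2 row3 -> MISS (open row3); precharges=2
Acc 5: bank2 row1 -> MISS (open row1); precharges=3
Acc 6: bank0 row2 -> MISS (open row2); precharges=4
Acc 7: bank2 row2 -> MISS (open row2); precharges=5
Acc 8: bank1 row0 -> MISS (open row0); precharges=5
Acc 9: bank0 row2 -> HIT
Acc 10: bank2 row2 -> HIT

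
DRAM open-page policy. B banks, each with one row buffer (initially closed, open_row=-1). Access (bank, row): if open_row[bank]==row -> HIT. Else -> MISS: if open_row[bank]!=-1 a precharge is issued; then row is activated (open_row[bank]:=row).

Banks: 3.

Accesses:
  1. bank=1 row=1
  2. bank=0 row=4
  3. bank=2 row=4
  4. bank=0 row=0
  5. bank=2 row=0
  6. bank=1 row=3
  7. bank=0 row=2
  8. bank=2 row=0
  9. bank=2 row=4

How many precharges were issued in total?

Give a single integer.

Acc 1: bank1 row1 -> MISS (open row1); precharges=0
Acc 2: bank0 row4 -> MISS (open row4); precharges=0
Acc 3: bank2 row4 -> MISS (open row4); precharges=0
Acc 4: bank0 row0 -> MISS (open row0); precharges=1
Acc 5: bank2 row0 -> MISS (open row0); precharges=2
Acc 6: bank1 row3 -> MISS (open row3); precharges=3
Acc 7: bank0 row2 -> MISS (open row2); precharges=4
Acc 8: bank2 row0 -> HIT
Acc 9: bank2 row4 -> MISS (open row4); precharges=5

Answer: 5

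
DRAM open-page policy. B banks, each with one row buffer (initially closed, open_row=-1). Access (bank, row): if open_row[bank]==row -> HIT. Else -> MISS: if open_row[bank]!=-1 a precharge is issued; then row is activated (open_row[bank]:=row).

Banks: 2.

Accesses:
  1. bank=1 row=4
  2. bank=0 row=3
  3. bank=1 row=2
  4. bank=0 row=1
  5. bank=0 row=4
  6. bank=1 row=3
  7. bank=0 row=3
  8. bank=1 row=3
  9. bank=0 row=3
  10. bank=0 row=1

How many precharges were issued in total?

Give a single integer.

Acc 1: bank1 row4 -> MISS (open row4); precharges=0
Acc 2: bank0 row3 -> MISS (open row3); precharges=0
Acc 3: bank1 row2 -> MISS (open row2); precharges=1
Acc 4: bank0 row1 -> MISS (open row1); precharges=2
Acc 5: bank0 row4 -> MISS (open row4); precharges=3
Acc 6: bank1 row3 -> MISS (open row3); precharges=4
Acc 7: bank0 row3 -> MISS (open row3); precharges=5
Acc 8: bank1 row3 -> HIT
Acc 9: bank0 row3 -> HIT
Acc 10: bank0 row1 -> MISS (open row1); precharges=6

Answer: 6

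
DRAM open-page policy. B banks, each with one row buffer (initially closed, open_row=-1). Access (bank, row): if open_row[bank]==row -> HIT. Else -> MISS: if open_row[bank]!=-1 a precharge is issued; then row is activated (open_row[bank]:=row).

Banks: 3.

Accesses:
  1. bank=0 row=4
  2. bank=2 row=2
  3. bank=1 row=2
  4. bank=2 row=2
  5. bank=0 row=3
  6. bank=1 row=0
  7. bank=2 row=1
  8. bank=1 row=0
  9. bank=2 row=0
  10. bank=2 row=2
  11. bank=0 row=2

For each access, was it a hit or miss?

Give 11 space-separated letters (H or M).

Acc 1: bank0 row4 -> MISS (open row4); precharges=0
Acc 2: bank2 row2 -> MISS (open row2); precharges=0
Acc 3: bank1 row2 -> MISS (open row2); precharges=0
Acc 4: bank2 row2 -> HIT
Acc 5: bank0 row3 -> MISS (open row3); precharges=1
Acc 6: bank1 row0 -> MISS (open row0); precharges=2
Acc 7: bank2 row1 -> MISS (open row1); precharges=3
Acc 8: bank1 row0 -> HIT
Acc 9: bank2 row0 -> MISS (open row0); precharges=4
Acc 10: bank2 row2 -> MISS (open row2); precharges=5
Acc 11: bank0 row2 -> MISS (open row2); precharges=6

Answer: M M M H M M M H M M M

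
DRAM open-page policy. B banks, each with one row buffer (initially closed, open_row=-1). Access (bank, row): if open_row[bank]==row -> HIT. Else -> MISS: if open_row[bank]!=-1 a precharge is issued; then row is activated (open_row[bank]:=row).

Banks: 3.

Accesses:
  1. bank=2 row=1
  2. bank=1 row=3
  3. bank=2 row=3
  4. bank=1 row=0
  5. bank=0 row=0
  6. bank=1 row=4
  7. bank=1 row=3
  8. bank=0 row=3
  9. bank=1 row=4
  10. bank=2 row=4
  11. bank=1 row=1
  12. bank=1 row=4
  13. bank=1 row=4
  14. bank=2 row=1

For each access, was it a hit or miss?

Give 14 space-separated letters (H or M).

Answer: M M M M M M M M M M M M H M

Derivation:
Acc 1: bank2 row1 -> MISS (open row1); precharges=0
Acc 2: bank1 row3 -> MISS (open row3); precharges=0
Acc 3: bank2 row3 -> MISS (open row3); precharges=1
Acc 4: bank1 row0 -> MISS (open row0); precharges=2
Acc 5: bank0 row0 -> MISS (open row0); precharges=2
Acc 6: bank1 row4 -> MISS (open row4); precharges=3
Acc 7: bank1 row3 -> MISS (open row3); precharges=4
Acc 8: bank0 row3 -> MISS (open row3); precharges=5
Acc 9: bank1 row4 -> MISS (open row4); precharges=6
Acc 10: bank2 row4 -> MISS (open row4); precharges=7
Acc 11: bank1 row1 -> MISS (open row1); precharges=8
Acc 12: bank1 row4 -> MISS (open row4); precharges=9
Acc 13: bank1 row4 -> HIT
Acc 14: bank2 row1 -> MISS (open row1); precharges=10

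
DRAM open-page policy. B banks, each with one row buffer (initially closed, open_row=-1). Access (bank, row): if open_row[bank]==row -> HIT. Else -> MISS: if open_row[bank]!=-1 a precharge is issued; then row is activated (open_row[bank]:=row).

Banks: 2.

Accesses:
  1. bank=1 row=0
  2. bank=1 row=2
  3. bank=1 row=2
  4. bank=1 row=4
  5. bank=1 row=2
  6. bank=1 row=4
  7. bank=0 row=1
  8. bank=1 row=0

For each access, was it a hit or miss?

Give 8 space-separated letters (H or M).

Acc 1: bank1 row0 -> MISS (open row0); precharges=0
Acc 2: bank1 row2 -> MISS (open row2); precharges=1
Acc 3: bank1 row2 -> HIT
Acc 4: bank1 row4 -> MISS (open row4); precharges=2
Acc 5: bank1 row2 -> MISS (open row2); precharges=3
Acc 6: bank1 row4 -> MISS (open row4); precharges=4
Acc 7: bank0 row1 -> MISS (open row1); precharges=4
Acc 8: bank1 row0 -> MISS (open row0); precharges=5

Answer: M M H M M M M M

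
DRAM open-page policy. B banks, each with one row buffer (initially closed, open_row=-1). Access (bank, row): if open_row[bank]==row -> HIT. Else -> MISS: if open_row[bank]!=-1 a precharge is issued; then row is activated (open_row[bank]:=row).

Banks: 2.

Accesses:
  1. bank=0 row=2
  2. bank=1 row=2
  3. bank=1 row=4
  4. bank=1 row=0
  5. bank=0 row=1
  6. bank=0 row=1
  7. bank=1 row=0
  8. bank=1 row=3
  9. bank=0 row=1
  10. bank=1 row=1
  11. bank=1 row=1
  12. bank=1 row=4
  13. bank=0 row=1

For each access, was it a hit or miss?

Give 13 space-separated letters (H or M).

Answer: M M M M M H H M H M H M H

Derivation:
Acc 1: bank0 row2 -> MISS (open row2); precharges=0
Acc 2: bank1 row2 -> MISS (open row2); precharges=0
Acc 3: bank1 row4 -> MISS (open row4); precharges=1
Acc 4: bank1 row0 -> MISS (open row0); precharges=2
Acc 5: bank0 row1 -> MISS (open row1); precharges=3
Acc 6: bank0 row1 -> HIT
Acc 7: bank1 row0 -> HIT
Acc 8: bank1 row3 -> MISS (open row3); precharges=4
Acc 9: bank0 row1 -> HIT
Acc 10: bank1 row1 -> MISS (open row1); precharges=5
Acc 11: bank1 row1 -> HIT
Acc 12: bank1 row4 -> MISS (open row4); precharges=6
Acc 13: bank0 row1 -> HIT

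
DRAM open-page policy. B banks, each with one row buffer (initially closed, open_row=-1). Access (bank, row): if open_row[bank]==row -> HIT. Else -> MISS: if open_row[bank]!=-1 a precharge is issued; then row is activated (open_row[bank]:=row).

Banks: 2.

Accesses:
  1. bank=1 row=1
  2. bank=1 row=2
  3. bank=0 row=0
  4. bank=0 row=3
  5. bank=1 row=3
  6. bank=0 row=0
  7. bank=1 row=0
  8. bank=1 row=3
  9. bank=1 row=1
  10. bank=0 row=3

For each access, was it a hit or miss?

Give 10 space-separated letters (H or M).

Answer: M M M M M M M M M M

Derivation:
Acc 1: bank1 row1 -> MISS (open row1); precharges=0
Acc 2: bank1 row2 -> MISS (open row2); precharges=1
Acc 3: bank0 row0 -> MISS (open row0); precharges=1
Acc 4: bank0 row3 -> MISS (open row3); precharges=2
Acc 5: bank1 row3 -> MISS (open row3); precharges=3
Acc 6: bank0 row0 -> MISS (open row0); precharges=4
Acc 7: bank1 row0 -> MISS (open row0); precharges=5
Acc 8: bank1 row3 -> MISS (open row3); precharges=6
Acc 9: bank1 row1 -> MISS (open row1); precharges=7
Acc 10: bank0 row3 -> MISS (open row3); precharges=8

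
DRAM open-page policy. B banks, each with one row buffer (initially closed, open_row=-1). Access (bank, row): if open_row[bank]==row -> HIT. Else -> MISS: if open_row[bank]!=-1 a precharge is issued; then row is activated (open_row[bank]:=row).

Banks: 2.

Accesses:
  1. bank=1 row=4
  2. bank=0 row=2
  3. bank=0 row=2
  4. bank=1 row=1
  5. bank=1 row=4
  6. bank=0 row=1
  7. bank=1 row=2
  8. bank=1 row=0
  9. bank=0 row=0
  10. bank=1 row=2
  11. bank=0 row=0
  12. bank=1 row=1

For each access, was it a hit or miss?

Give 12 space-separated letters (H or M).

Acc 1: bank1 row4 -> MISS (open row4); precharges=0
Acc 2: bank0 row2 -> MISS (open row2); precharges=0
Acc 3: bank0 row2 -> HIT
Acc 4: bank1 row1 -> MISS (open row1); precharges=1
Acc 5: bank1 row4 -> MISS (open row4); precharges=2
Acc 6: bank0 row1 -> MISS (open row1); precharges=3
Acc 7: bank1 row2 -> MISS (open row2); precharges=4
Acc 8: bank1 row0 -> MISS (open row0); precharges=5
Acc 9: bank0 row0 -> MISS (open row0); precharges=6
Acc 10: bank1 row2 -> MISS (open row2); precharges=7
Acc 11: bank0 row0 -> HIT
Acc 12: bank1 row1 -> MISS (open row1); precharges=8

Answer: M M H M M M M M M M H M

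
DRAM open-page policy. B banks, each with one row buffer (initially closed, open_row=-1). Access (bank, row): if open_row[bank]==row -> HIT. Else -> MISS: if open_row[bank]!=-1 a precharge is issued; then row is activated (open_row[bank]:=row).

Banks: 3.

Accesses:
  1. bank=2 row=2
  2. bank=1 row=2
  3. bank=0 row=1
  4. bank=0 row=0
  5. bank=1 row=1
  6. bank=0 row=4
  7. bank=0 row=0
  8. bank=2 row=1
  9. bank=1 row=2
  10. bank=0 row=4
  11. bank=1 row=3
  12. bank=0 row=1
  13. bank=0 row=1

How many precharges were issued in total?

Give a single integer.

Acc 1: bank2 row2 -> MISS (open row2); precharges=0
Acc 2: bank1 row2 -> MISS (open row2); precharges=0
Acc 3: bank0 row1 -> MISS (open row1); precharges=0
Acc 4: bank0 row0 -> MISS (open row0); precharges=1
Acc 5: bank1 row1 -> MISS (open row1); precharges=2
Acc 6: bank0 row4 -> MISS (open row4); precharges=3
Acc 7: bank0 row0 -> MISS (open row0); precharges=4
Acc 8: bank2 row1 -> MISS (open row1); precharges=5
Acc 9: bank1 row2 -> MISS (open row2); precharges=6
Acc 10: bank0 row4 -> MISS (open row4); precharges=7
Acc 11: bank1 row3 -> MISS (open row3); precharges=8
Acc 12: bank0 row1 -> MISS (open row1); precharges=9
Acc 13: bank0 row1 -> HIT

Answer: 9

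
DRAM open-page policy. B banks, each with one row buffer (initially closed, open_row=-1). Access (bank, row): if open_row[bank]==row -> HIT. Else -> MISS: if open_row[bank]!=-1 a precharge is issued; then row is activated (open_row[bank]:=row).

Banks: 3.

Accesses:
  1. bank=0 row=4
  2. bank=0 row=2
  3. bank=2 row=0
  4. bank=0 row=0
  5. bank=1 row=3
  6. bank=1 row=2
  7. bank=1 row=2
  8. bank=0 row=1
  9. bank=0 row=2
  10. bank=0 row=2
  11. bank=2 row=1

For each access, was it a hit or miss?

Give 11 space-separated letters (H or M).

Answer: M M M M M M H M M H M

Derivation:
Acc 1: bank0 row4 -> MISS (open row4); precharges=0
Acc 2: bank0 row2 -> MISS (open row2); precharges=1
Acc 3: bank2 row0 -> MISS (open row0); precharges=1
Acc 4: bank0 row0 -> MISS (open row0); precharges=2
Acc 5: bank1 row3 -> MISS (open row3); precharges=2
Acc 6: bank1 row2 -> MISS (open row2); precharges=3
Acc 7: bank1 row2 -> HIT
Acc 8: bank0 row1 -> MISS (open row1); precharges=4
Acc 9: bank0 row2 -> MISS (open row2); precharges=5
Acc 10: bank0 row2 -> HIT
Acc 11: bank2 row1 -> MISS (open row1); precharges=6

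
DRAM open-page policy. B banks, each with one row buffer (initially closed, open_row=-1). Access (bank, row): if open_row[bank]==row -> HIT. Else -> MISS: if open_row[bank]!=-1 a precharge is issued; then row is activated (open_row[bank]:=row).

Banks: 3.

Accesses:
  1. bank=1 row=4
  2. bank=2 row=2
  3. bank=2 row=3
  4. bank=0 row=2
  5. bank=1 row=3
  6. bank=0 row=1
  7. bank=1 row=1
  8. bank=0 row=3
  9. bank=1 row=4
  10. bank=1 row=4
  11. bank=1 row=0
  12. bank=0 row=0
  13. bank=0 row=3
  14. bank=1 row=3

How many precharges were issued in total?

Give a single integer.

Answer: 10

Derivation:
Acc 1: bank1 row4 -> MISS (open row4); precharges=0
Acc 2: bank2 row2 -> MISS (open row2); precharges=0
Acc 3: bank2 row3 -> MISS (open row3); precharges=1
Acc 4: bank0 row2 -> MISS (open row2); precharges=1
Acc 5: bank1 row3 -> MISS (open row3); precharges=2
Acc 6: bank0 row1 -> MISS (open row1); precharges=3
Acc 7: bank1 row1 -> MISS (open row1); precharges=4
Acc 8: bank0 row3 -> MISS (open row3); precharges=5
Acc 9: bank1 row4 -> MISS (open row4); precharges=6
Acc 10: bank1 row4 -> HIT
Acc 11: bank1 row0 -> MISS (open row0); precharges=7
Acc 12: bank0 row0 -> MISS (open row0); precharges=8
Acc 13: bank0 row3 -> MISS (open row3); precharges=9
Acc 14: bank1 row3 -> MISS (open row3); precharges=10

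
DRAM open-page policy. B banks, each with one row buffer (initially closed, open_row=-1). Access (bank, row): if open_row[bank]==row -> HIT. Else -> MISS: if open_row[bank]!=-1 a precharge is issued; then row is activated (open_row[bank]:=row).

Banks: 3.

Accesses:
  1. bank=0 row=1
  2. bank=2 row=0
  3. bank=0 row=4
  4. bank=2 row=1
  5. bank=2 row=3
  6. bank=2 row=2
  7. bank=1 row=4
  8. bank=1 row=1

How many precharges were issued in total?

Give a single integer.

Acc 1: bank0 row1 -> MISS (open row1); precharges=0
Acc 2: bank2 row0 -> MISS (open row0); precharges=0
Acc 3: bank0 row4 -> MISS (open row4); precharges=1
Acc 4: bank2 row1 -> MISS (open row1); precharges=2
Acc 5: bank2 row3 -> MISS (open row3); precharges=3
Acc 6: bank2 row2 -> MISS (open row2); precharges=4
Acc 7: bank1 row4 -> MISS (open row4); precharges=4
Acc 8: bank1 row1 -> MISS (open row1); precharges=5

Answer: 5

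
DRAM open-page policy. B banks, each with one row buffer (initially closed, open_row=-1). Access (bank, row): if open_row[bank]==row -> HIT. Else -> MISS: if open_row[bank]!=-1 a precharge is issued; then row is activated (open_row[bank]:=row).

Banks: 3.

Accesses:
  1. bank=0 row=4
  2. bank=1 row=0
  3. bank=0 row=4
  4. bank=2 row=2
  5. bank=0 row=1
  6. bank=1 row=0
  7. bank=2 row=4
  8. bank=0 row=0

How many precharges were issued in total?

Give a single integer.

Answer: 3

Derivation:
Acc 1: bank0 row4 -> MISS (open row4); precharges=0
Acc 2: bank1 row0 -> MISS (open row0); precharges=0
Acc 3: bank0 row4 -> HIT
Acc 4: bank2 row2 -> MISS (open row2); precharges=0
Acc 5: bank0 row1 -> MISS (open row1); precharges=1
Acc 6: bank1 row0 -> HIT
Acc 7: bank2 row4 -> MISS (open row4); precharges=2
Acc 8: bank0 row0 -> MISS (open row0); precharges=3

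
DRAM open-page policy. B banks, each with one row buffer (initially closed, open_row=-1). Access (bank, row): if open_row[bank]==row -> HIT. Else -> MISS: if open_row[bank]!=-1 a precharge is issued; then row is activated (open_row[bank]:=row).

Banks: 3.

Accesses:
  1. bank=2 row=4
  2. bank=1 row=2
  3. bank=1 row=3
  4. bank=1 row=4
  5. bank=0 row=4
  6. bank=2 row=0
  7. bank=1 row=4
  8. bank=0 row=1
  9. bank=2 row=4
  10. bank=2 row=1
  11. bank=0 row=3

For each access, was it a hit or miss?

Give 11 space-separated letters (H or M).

Acc 1: bank2 row4 -> MISS (open row4); precharges=0
Acc 2: bank1 row2 -> MISS (open row2); precharges=0
Acc 3: bank1 row3 -> MISS (open row3); precharges=1
Acc 4: bank1 row4 -> MISS (open row4); precharges=2
Acc 5: bank0 row4 -> MISS (open row4); precharges=2
Acc 6: bank2 row0 -> MISS (open row0); precharges=3
Acc 7: bank1 row4 -> HIT
Acc 8: bank0 row1 -> MISS (open row1); precharges=4
Acc 9: bank2 row4 -> MISS (open row4); precharges=5
Acc 10: bank2 row1 -> MISS (open row1); precharges=6
Acc 11: bank0 row3 -> MISS (open row3); precharges=7

Answer: M M M M M M H M M M M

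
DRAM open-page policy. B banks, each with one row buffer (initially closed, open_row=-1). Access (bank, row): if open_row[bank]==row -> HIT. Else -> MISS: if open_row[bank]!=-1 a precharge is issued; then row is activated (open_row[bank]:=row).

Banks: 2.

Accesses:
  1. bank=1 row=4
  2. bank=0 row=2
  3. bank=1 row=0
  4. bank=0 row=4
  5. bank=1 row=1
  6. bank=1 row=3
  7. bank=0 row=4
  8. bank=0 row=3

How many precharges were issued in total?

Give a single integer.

Acc 1: bank1 row4 -> MISS (open row4); precharges=0
Acc 2: bank0 row2 -> MISS (open row2); precharges=0
Acc 3: bank1 row0 -> MISS (open row0); precharges=1
Acc 4: bank0 row4 -> MISS (open row4); precharges=2
Acc 5: bank1 row1 -> MISS (open row1); precharges=3
Acc 6: bank1 row3 -> MISS (open row3); precharges=4
Acc 7: bank0 row4 -> HIT
Acc 8: bank0 row3 -> MISS (open row3); precharges=5

Answer: 5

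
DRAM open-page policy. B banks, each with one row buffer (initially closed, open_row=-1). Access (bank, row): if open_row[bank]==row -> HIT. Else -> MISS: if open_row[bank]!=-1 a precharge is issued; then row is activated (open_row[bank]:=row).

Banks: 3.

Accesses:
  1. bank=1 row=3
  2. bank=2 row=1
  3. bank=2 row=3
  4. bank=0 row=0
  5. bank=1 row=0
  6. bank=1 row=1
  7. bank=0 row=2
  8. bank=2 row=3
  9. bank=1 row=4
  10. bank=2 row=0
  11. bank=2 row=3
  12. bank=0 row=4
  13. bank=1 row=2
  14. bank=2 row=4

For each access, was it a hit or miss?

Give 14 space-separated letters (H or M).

Acc 1: bank1 row3 -> MISS (open row3); precharges=0
Acc 2: bank2 row1 -> MISS (open row1); precharges=0
Acc 3: bank2 row3 -> MISS (open row3); precharges=1
Acc 4: bank0 row0 -> MISS (open row0); precharges=1
Acc 5: bank1 row0 -> MISS (open row0); precharges=2
Acc 6: bank1 row1 -> MISS (open row1); precharges=3
Acc 7: bank0 row2 -> MISS (open row2); precharges=4
Acc 8: bank2 row3 -> HIT
Acc 9: bank1 row4 -> MISS (open row4); precharges=5
Acc 10: bank2 row0 -> MISS (open row0); precharges=6
Acc 11: bank2 row3 -> MISS (open row3); precharges=7
Acc 12: bank0 row4 -> MISS (open row4); precharges=8
Acc 13: bank1 row2 -> MISS (open row2); precharges=9
Acc 14: bank2 row4 -> MISS (open row4); precharges=10

Answer: M M M M M M M H M M M M M M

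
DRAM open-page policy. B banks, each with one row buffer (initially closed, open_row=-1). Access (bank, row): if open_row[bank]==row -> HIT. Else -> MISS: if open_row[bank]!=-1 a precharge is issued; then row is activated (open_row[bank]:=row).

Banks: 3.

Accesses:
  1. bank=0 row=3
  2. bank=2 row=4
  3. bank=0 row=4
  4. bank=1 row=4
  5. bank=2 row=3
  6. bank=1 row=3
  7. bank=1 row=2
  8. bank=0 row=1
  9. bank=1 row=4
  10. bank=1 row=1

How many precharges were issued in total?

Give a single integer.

Acc 1: bank0 row3 -> MISS (open row3); precharges=0
Acc 2: bank2 row4 -> MISS (open row4); precharges=0
Acc 3: bank0 row4 -> MISS (open row4); precharges=1
Acc 4: bank1 row4 -> MISS (open row4); precharges=1
Acc 5: bank2 row3 -> MISS (open row3); precharges=2
Acc 6: bank1 row3 -> MISS (open row3); precharges=3
Acc 7: bank1 row2 -> MISS (open row2); precharges=4
Acc 8: bank0 row1 -> MISS (open row1); precharges=5
Acc 9: bank1 row4 -> MISS (open row4); precharges=6
Acc 10: bank1 row1 -> MISS (open row1); precharges=7

Answer: 7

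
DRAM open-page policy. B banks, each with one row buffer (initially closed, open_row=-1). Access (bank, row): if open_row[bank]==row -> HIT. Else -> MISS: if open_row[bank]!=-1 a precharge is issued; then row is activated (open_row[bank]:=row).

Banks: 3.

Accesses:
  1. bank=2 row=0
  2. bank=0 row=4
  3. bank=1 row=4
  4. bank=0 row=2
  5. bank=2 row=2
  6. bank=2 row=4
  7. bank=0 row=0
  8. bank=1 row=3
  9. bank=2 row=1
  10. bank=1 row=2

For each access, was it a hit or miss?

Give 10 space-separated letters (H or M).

Acc 1: bank2 row0 -> MISS (open row0); precharges=0
Acc 2: bank0 row4 -> MISS (open row4); precharges=0
Acc 3: bank1 row4 -> MISS (open row4); precharges=0
Acc 4: bank0 row2 -> MISS (open row2); precharges=1
Acc 5: bank2 row2 -> MISS (open row2); precharges=2
Acc 6: bank2 row4 -> MISS (open row4); precharges=3
Acc 7: bank0 row0 -> MISS (open row0); precharges=4
Acc 8: bank1 row3 -> MISS (open row3); precharges=5
Acc 9: bank2 row1 -> MISS (open row1); precharges=6
Acc 10: bank1 row2 -> MISS (open row2); precharges=7

Answer: M M M M M M M M M M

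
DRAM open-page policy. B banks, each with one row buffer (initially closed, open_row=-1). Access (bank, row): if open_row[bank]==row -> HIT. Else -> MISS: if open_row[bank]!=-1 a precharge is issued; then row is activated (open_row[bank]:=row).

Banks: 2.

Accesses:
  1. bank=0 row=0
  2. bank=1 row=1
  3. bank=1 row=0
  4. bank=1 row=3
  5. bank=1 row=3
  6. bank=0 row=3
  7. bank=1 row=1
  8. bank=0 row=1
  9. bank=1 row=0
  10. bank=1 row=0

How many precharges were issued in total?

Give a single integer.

Acc 1: bank0 row0 -> MISS (open row0); precharges=0
Acc 2: bank1 row1 -> MISS (open row1); precharges=0
Acc 3: bank1 row0 -> MISS (open row0); precharges=1
Acc 4: bank1 row3 -> MISS (open row3); precharges=2
Acc 5: bank1 row3 -> HIT
Acc 6: bank0 row3 -> MISS (open row3); precharges=3
Acc 7: bank1 row1 -> MISS (open row1); precharges=4
Acc 8: bank0 row1 -> MISS (open row1); precharges=5
Acc 9: bank1 row0 -> MISS (open row0); precharges=6
Acc 10: bank1 row0 -> HIT

Answer: 6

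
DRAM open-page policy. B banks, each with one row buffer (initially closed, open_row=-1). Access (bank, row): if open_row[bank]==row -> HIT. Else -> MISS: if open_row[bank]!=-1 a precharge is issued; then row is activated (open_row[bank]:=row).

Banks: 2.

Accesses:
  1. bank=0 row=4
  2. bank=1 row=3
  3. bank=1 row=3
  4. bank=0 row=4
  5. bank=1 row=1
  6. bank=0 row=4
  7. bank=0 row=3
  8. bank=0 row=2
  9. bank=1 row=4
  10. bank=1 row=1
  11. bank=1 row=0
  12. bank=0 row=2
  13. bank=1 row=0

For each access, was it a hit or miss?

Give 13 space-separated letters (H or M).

Acc 1: bank0 row4 -> MISS (open row4); precharges=0
Acc 2: bank1 row3 -> MISS (open row3); precharges=0
Acc 3: bank1 row3 -> HIT
Acc 4: bank0 row4 -> HIT
Acc 5: bank1 row1 -> MISS (open row1); precharges=1
Acc 6: bank0 row4 -> HIT
Acc 7: bank0 row3 -> MISS (open row3); precharges=2
Acc 8: bank0 row2 -> MISS (open row2); precharges=3
Acc 9: bank1 row4 -> MISS (open row4); precharges=4
Acc 10: bank1 row1 -> MISS (open row1); precharges=5
Acc 11: bank1 row0 -> MISS (open row0); precharges=6
Acc 12: bank0 row2 -> HIT
Acc 13: bank1 row0 -> HIT

Answer: M M H H M H M M M M M H H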